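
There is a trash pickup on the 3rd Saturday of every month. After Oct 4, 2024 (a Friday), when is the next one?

Oct 19, 2024

Oct 2024 starts on a Tuesday; its first Saturday is the 5th, so the 3rd Saturday is the 19th — Oct 19, 2024.
Oct 19, 2024 is after Oct 4, 2024, so that is the next one.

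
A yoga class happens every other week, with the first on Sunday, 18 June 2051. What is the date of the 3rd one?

The 3rd occurrence is 2 intervals after the first: 2 × 14 = 28 days after 18 June 2051.
June has 30 days — 12 days to the end of June leaves 16.
16 days into July → 16 July 2051.

16 July 2051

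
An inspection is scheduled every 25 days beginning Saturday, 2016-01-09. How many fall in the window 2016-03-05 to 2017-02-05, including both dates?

13

Occurrences land 25·i days after 2016-01-09 for i = 0, 1, 2, …
2016-03-05 is 56 days after the start; 56 ÷ 25 = 2 remainder 6; since the remainder is 6, round up to i = 3. First occurrence in the window: #4 on 2016-03-24 (3×25 = 75 days in).
2017-02-05 is 393 days after the start; 393 ÷ 25 = 15 remainder 18. Last occurrence in the window: #16 on 2017-01-18.
Occurrences #4 through #16: 13 in total.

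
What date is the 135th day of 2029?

2029-05-15

January has 31 days (135 − 31 = 104 remain).
February has 28 days (104 − 28 = 76 remain).
March has 31 days (76 − 31 = 45 remain).
April has 30 days (45 − 30 = 15 remain).
15 into May → May 15.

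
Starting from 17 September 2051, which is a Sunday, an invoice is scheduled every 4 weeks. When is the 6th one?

4 February 2052

The 6th occurrence is 5 intervals after the first: 5 × 28 = 140 days after 17 September 2051.
September has 30 days — 13 days to the end of September leaves 127.
October has 31 days (96 left).
November has 30 days (66 left).
December has 31 days (35 left).
January has 31 days (4 left).
4 days into February → 4 February 2052.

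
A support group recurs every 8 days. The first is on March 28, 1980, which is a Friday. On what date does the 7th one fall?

May 15, 1980

The 7th occurrence is 6 intervals after the first: 6 × 8 = 48 days after March 28, 1980.
March has 31 days — 3 days to the end of March leaves 45.
April has 30 days (15 left).
15 days into May → May 15, 1980.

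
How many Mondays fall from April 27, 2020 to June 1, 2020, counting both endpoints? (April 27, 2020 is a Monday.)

6

April 27, 2020 is a Monday; the first Monday on or after it is April 27, 2020.
From April 27, 2020 to June 1, 2020: 3 + 31 + 1 = 35 days (rest of April, May, June).
35 ÷ 7 = 5 full weeks with remainder 0, so 5 more Mondays after the first → 6.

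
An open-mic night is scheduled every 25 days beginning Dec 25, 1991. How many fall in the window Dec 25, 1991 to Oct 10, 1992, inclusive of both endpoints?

12

Occurrences land 25·i days after Dec 25, 1991 for i = 0, 1, 2, …
The window opens on the start date, so the first occurrence inside is #1 on Dec 25, 1991.
Oct 10, 1992 is 290 days after the start; 290 ÷ 25 = 11 remainder 15. Last occurrence in the window: #12 on Sep 25, 1992.
Occurrences #1 through #12: 12 in total.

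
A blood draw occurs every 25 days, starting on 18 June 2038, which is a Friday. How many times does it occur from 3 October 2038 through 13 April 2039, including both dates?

7

Occurrences land 25·i days after 18 June 2038 for i = 0, 1, 2, …
3 October 2038 is 107 days after the start; 107 ÷ 25 = 4 remainder 7; since the remainder is 7, round up to i = 5. First occurrence in the window: #6 on 21 October 2038 (5×25 = 125 days in).
13 April 2039 is 299 days after the start; 299 ÷ 25 = 11 remainder 24. Last occurrence in the window: #12 on 20 March 2039.
Occurrences #6 through #12: 7 in total.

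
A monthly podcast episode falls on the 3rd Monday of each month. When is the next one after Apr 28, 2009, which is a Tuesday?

May 18, 2009

Apr 2009 starts on a Wednesday; its first Monday is the 6th, so the 3rd Monday is the 20th — Apr 20, 2009.
That is not after Apr 28, 2009, so look at May 2009.
May 2009 starts on a Friday; its first Monday is the 4th, so the 3rd Monday is the 18th — May 18, 2009.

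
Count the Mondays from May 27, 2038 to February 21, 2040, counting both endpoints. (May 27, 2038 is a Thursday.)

May 27, 2038 is a Thursday; the first Monday on or after it is May 31, 2038 (4 days later).
From May 31, 2038 to February 21, 2040: 214 + 365 + 52 = 631 days (rest of 2038, 2039, to February 21, 2040 in 2040).
631 ÷ 7 = 90 full weeks with remainder 1, so 90 more Mondays after the first → 91.

91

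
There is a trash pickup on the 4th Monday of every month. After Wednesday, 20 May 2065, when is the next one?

25 May 2065

May 2065 starts on a Friday; its first Monday is the 4th, so the 4th Monday is the 25th — 25 May 2065.
25 May 2065 is after 20 May 2065, so that is the next one.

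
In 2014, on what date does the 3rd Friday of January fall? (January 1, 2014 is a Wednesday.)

January 2014 begins on a Wednesday, so the first Friday is January 3 (2 days later).
The 3rd Friday is 2 weeks later: 3 + 14 = 17.

2014-01-17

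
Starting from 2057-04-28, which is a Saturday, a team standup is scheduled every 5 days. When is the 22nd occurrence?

The 22nd occurrence is 21 intervals after the first: 21 × 5 = 105 days after 2057-04-28.
April has 30 days — 2 days to the end of April leaves 103.
May has 31 days (72 left).
June has 30 days (42 left).
July has 31 days (11 left).
11 days into August → 2057-08-11.

2057-08-11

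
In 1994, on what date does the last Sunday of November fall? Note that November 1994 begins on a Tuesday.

November 1994 begins on a Tuesday, so the first Sunday is November 6 (5 days later).
November 1994 has 30 days. Adding weeks: 6, 13, 20, 27 — the last one ≤ 30 is the 27th.

1994-11-27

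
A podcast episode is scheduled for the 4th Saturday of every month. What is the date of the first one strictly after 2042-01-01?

January 2042 starts on a Wednesday; its first Saturday is the 4th, so the 4th Saturday is the 25th — 2042-01-25.
2042-01-25 is after 2042-01-01, so that is the next one.

2042-01-25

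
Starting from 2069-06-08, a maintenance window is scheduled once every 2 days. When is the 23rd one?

2069-07-22

The 23rd occurrence is 22 intervals after the first: 22 × 2 = 44 days after 2069-06-08.
June has 30 days — 22 days to the end of June leaves 22.
22 days into July → 2069-07-22.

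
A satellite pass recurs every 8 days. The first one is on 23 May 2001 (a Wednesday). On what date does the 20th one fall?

22 October 2001

The 20th occurrence is 19 intervals after the first: 19 × 8 = 152 days after 23 May 2001.
May has 31 days — 8 days to the end of May leaves 144.
June has 30 days (114 left).
July has 31 days (83 left).
August has 31 days (52 left).
September has 30 days (22 left).
22 days into October → 22 October 2001.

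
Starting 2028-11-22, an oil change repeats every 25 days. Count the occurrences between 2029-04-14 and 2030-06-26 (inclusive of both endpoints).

Occurrences land 25·i days after 2028-11-22 for i = 0, 1, 2, …
2029-04-14 is 143 days after the start; 143 ÷ 25 = 5 remainder 18; since the remainder is 18, round up to i = 6. First occurrence in the window: #7 on 2029-04-21 (6×25 = 150 days in).
2030-06-26 is 581 days after the start; 581 ÷ 25 = 23 remainder 6. Last occurrence in the window: #24 on 2030-06-20.
Occurrences #7 through #24: 18 in total.

18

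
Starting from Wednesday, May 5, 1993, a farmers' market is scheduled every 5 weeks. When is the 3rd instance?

The 3rd occurrence is 2 intervals after the first: 2 × 35 = 70 days after May 5, 1993.
May has 31 days — 26 days to the end of May leaves 44.
June has 30 days (14 left).
14 days into July → July 14, 1993.

July 14, 1993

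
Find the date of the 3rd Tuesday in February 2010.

2010-02-16

The first Tuesday of February 2010 is February 2.
The 3rd Tuesday is 2 weeks later: 2 + 14 = 16.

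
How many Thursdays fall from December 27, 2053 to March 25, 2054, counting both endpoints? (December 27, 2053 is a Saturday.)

December 27, 2053 is a Saturday; the first Thursday on or after it is January 1, 2054 (5 days later).
From January 1, 2054 to March 25, 2054: 30 + 28 + 25 = 83 days (rest of January, February, March).
83 ÷ 7 = 11 full weeks with remainder 6, so 11 more Thursdays after the first → 12.

12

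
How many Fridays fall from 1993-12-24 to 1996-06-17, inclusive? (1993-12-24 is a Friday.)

1993-12-24 is a Friday; the first Friday on or after it is 1993-12-24.
From 1993-12-24 to 1996-06-17: 7 + 365 + 365 + 169 = 906 days (rest of 1993, 1994, 1995, to 1996-06-17 in 1996).
906 ÷ 7 = 129 full weeks with remainder 3, so 129 more Fridays after the first → 130.

130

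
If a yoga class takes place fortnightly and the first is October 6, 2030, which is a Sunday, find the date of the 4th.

The 4th occurrence is 3 intervals after the first: 3 × 14 = 42 days after October 6, 2030.
October has 31 days — 25 days to the end of October leaves 17.
17 days into November → November 17, 2030.

November 17, 2030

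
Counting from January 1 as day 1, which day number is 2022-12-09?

343

Days in months before December: 31 + 28 + 31 + 30 + 31 + 30 + 31 + 31 + 30 + 31 + 30 = 334.
Plus 9 days into December → day 343.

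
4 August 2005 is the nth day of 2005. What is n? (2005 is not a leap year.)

Days in months before August: 31 + 28 + 31 + 30 + 31 + 30 + 31 = 212.
Plus 4 days into August → day 216.

216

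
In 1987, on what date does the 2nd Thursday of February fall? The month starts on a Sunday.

February 12, 1987

February 1987 begins on a Sunday, so the first Thursday is February 5 (4 days later).
The 2nd Thursday is 1 weeks later: 5 + 7 = 12.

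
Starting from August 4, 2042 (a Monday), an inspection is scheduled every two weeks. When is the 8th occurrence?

November 10, 2042

The 8th occurrence is 7 intervals after the first: 7 × 14 = 98 days after August 4, 2042.
August has 31 days — 27 days to the end of August leaves 71.
September has 30 days (41 left).
October has 31 days (10 left).
10 days into November → November 10, 2042.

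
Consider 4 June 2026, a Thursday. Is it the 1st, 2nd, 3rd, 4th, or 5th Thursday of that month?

1st

Day 4 falls in week ⌈4/7⌉ of the month.
Days 1–7 hold the 1st Thursday, 8–14 the 2nd, 15–21 the 3rd, 22–28 the 4th, 29–31 the 5th.
4 is in the range for the 1st.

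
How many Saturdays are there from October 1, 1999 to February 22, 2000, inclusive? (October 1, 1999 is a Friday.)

October 1, 1999 is a Friday; the first Saturday on or after it is October 2, 1999 (1 day later).
From October 2, 1999 to February 22, 2000: 29 + 30 + 31 + 31 + 22 = 143 days (rest of October, November, December, January, February).
143 ÷ 7 = 20 full weeks with remainder 3, so 20 more Saturdays after the first → 21.

21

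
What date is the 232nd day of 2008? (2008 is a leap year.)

Jan has 31 days (232 − 31 = 201 remain).
Feb has 29 days (201 − 29 = 172 remain).
Mar has 31 days (172 − 31 = 141 remain).
Apr has 30 days (141 − 30 = 111 remain).
May has 31 days (111 − 31 = 80 remain).
Jun has 30 days (80 − 30 = 50 remain).
Jul has 31 days (50 − 31 = 19 remain).
19 into Aug → Aug 19.

Aug 19, 2008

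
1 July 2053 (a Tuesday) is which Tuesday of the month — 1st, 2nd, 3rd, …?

Day 1 falls in week ⌈1/7⌉ of the month.
Days 1–7 hold the 1st Tuesday, 8–14 the 2nd, 15–21 the 3rd, 22–28 the 4th, 29–31 the 5th.
1 is in the range for the 1st.

1st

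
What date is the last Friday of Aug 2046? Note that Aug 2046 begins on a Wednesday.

Aug 2046 begins on a Wednesday, so the first Friday is Aug 3 (2 days later).
Aug 2046 has 31 days. Adding weeks: 3, 10, 17, 24, 31 — the last one ≤ 31 is the 31st.

Aug 31, 2046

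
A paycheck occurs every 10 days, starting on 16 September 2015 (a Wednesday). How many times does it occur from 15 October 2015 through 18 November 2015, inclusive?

Occurrences land 10·i days after 16 September 2015 for i = 0, 1, 2, …
15 October 2015 is 29 days after the start; 29 ÷ 10 = 2 remainder 9; since the remainder is 9, round up to i = 3. First occurrence in the window: #4 on 16 October 2015 (3×10 = 30 days in).
18 November 2015 is 63 days after the start; 63 ÷ 10 = 6 remainder 3. Last occurrence in the window: #7 on 15 November 2015.
Occurrences #4 through #7: 4 in total.

4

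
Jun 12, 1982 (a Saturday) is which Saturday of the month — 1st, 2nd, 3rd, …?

Day 12 falls in week ⌈12/7⌉ of the month.
Days 1–7 hold the 1st Saturday, 8–14 the 2nd, 15–21 the 3rd, 22–28 the 4th, 29–31 the 5th.
12 is in the range for the 2nd.

2nd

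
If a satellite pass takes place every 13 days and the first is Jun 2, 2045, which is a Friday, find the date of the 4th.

Jul 11, 2045

The 4th occurrence is 3 intervals after the first: 3 × 13 = 39 days after Jun 2, 2045.
Jun has 30 days — 28 days to the end of Jun leaves 11.
11 days into Jul → Jul 11, 2045.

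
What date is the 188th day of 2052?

6 July 2052

January has 31 days (188 − 31 = 157 remain).
February has 29 days (157 − 29 = 128 remain).
March has 31 days (128 − 31 = 97 remain).
April has 30 days (97 − 30 = 67 remain).
May has 31 days (67 − 31 = 36 remain).
June has 30 days (36 − 30 = 6 remain).
6 into July → July 6.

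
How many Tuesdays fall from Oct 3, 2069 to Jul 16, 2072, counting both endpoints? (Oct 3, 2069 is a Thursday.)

Oct 3, 2069 is a Thursday; the first Tuesday on or after it is Oct 8, 2069 (5 days later).
From Oct 8, 2069 to Jul 16, 2072: 84 + 365 + 365 + 198 = 1012 days (rest of 2069, 2070, 2071, to Jul 16, 2072 in 2072).
1012 ÷ 7 = 144 full weeks with remainder 4, so 144 more Tuesdays after the first → 145.

145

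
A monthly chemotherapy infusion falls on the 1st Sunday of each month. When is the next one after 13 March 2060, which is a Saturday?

4 April 2060

March 2060 starts on a Monday, so its 1st Sunday is 7 March 2060 (6 days in).
That is not after 13 March 2060, so look at April 2060.
April 2060 starts on a Thursday, so its 1st Sunday is 4 April 2060 (3 days in).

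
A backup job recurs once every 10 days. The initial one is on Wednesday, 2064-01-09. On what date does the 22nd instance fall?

The 22nd occurrence is 21 intervals after the first: 21 × 10 = 210 days after 2064-01-09.
January has 31 days — 22 days to the end of January leaves 188.
February has 29 days (159 left).
March has 31 days (128 left).
April has 30 days (98 left).
May has 31 days (67 left).
June has 30 days (37 left).
July has 31 days (6 left).
6 days into August → 2064-08-06.

2064-08-06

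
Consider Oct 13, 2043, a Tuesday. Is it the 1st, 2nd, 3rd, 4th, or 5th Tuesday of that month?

Day 13 falls in week ⌈13/7⌉ of the month.
Days 1–7 hold the 1st Tuesday, 8–14 the 2nd, 15–21 the 3rd, 22–28 the 4th, 29–31 the 5th.
13 is in the range for the 2nd.

2nd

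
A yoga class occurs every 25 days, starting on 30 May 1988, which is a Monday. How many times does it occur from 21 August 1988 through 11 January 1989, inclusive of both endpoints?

6

Occurrences land 25·i days after 30 May 1988 for i = 0, 1, 2, …
21 August 1988 is 83 days after the start; 83 ÷ 25 = 3 remainder 8; since the remainder is 8, round up to i = 4. First occurrence in the window: #5 on 7 September 1988 (4×25 = 100 days in).
11 January 1989 is 226 days after the start; 226 ÷ 25 = 9 remainder 1. Last occurrence in the window: #10 on 10 January 1989.
Occurrences #5 through #10: 6 in total.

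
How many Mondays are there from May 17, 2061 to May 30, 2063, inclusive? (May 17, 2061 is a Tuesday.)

106

May 17, 2061 is a Tuesday; the first Monday on or after it is May 23, 2061 (6 days later).
From May 23, 2061 to May 30, 2063: 222 + 365 + 150 = 737 days (rest of 2061, 2062, to May 30, 2063 in 2063).
737 ÷ 7 = 105 full weeks with remainder 2, so 105 more Mondays after the first → 106.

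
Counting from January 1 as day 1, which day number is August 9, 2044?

Days in months before August: 31 + 29 + 31 + 30 + 31 + 30 + 31 = 213.
Plus 9 days into August → day 222.

222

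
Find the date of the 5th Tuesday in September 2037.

September 2037 begins on a Tuesday, so the first Tuesday is September 1.
The 5th Tuesday is 4 weeks later: 1 + 28 = 29.

2037-09-29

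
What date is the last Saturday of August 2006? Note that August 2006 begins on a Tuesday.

August 2006 begins on a Tuesday, so the first Saturday is August 5 (4 days later).
August 2006 has 31 days. Adding weeks: 5, 12, 19, 26 — the last one ≤ 31 is the 26th.

August 26, 2006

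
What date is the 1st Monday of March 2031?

The first Monday of March 2031 is March 3.

2031-03-03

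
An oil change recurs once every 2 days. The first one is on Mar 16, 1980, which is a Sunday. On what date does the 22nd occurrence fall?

The 22nd occurrence is 21 intervals after the first: 21 × 2 = 42 days after Mar 16, 1980.
Mar has 31 days — 15 days to the end of Mar leaves 27.
27 days into Apr → Apr 27, 1980.

Apr 27, 1980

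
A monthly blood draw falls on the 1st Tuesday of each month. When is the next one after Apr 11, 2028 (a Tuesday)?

Apr 2028 starts on a Saturday, so its 1st Tuesday is Apr 4, 2028 (3 days in).
That is not after Apr 11, 2028, so look at May 2028.
May 2028 starts on a Monday, so its 1st Tuesday is May 2, 2028 (1 day in).

May 2, 2028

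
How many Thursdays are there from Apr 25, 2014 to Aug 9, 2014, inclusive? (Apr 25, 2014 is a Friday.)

15

Apr 25, 2014 is a Friday; the first Thursday on or after it is May 1, 2014 (6 days later).
From May 1, 2014 to Aug 9, 2014: 30 + 30 + 31 + 9 = 100 days (rest of May, Jun, Jul, Aug).
100 ÷ 7 = 14 full weeks with remainder 2, so 14 more Thursdays after the first → 15.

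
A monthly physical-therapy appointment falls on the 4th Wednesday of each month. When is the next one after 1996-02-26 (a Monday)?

1996-02-28

February 1996 starts on a Thursday; its first Wednesday is the 7th, so the 4th Wednesday is the 28th — 1996-02-28.
1996-02-28 is after 1996-02-26, so that is the next one.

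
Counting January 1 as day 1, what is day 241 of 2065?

January has 31 days (241 − 31 = 210 remain).
February has 28 days (210 − 28 = 182 remain).
March has 31 days (182 − 31 = 151 remain).
April has 30 days (151 − 30 = 121 remain).
May has 31 days (121 − 31 = 90 remain).
June has 30 days (90 − 30 = 60 remain).
July has 31 days (60 − 31 = 29 remain).
29 into August → August 29.

29 August 2065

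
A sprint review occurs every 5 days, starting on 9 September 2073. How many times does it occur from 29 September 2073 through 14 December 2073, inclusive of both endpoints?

Occurrences land 5·i days after 9 September 2073 for i = 0, 1, 2, …
29 September 2073 is 20 days after the start; 20 ÷ 5 = 4 remainder 0. First occurrence in the window: #5 on 29 September 2073 (4×5 = 20 days in).
14 December 2073 is 96 days after the start; 96 ÷ 5 = 19 remainder 1. Last occurrence in the window: #20 on 13 December 2073.
Occurrences #5 through #20: 16 in total.

16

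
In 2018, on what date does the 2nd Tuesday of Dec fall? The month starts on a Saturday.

Dec 2018 begins on a Saturday, so the first Tuesday is Dec 4 (3 days later).
The 2nd Tuesday is 1 weeks later: 4 + 7 = 11.

Dec 11, 2018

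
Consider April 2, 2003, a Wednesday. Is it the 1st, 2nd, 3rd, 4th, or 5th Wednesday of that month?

1st

Day 2 falls in week ⌈2/7⌉ of the month.
Days 1–7 hold the 1st Wednesday, 8–14 the 2nd, 15–21 the 3rd, 22–28 the 4th, 29–31 the 5th.
2 is in the range for the 1st.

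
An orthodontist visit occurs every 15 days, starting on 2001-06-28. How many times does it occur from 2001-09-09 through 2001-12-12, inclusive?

Occurrences land 15·i days after 2001-06-28 for i = 0, 1, 2, …
2001-09-09 is 73 days after the start; 73 ÷ 15 = 4 remainder 13; since the remainder is 13, round up to i = 5. First occurrence in the window: #6 on 2001-09-11 (5×15 = 75 days in).
2001-12-12 is 167 days after the start; 167 ÷ 15 = 11 remainder 2. Last occurrence in the window: #12 on 2001-12-10.
Occurrences #6 through #12: 7 in total.

7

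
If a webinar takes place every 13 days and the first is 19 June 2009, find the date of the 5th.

10 August 2009

The 5th occurrence is 4 intervals after the first: 4 × 13 = 52 days after 19 June 2009.
June has 30 days — 11 days to the end of June leaves 41.
July has 31 days (10 left).
10 days into August → 10 August 2009.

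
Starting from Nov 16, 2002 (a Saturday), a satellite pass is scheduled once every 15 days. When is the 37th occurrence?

The 37th occurrence is 36 intervals after the first: 36 × 15 = 540 days after Nov 16, 2002.
Nov has 30 days — 14 days to the end of Nov leaves 526.
From end of Nov to end of 2002 is 31 days (495 left).
2003 has 365 days (130 left).
Jan has 31 days (99 left).
Feb has 29 days (70 left).
Mar has 31 days (39 left).
Apr has 30 days (9 left).
9 days into May → May 9, 2004.

May 9, 2004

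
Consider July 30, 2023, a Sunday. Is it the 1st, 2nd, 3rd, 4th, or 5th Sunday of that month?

5th

Day 30 falls in week ⌈30/7⌉ of the month.
Days 1–7 hold the 1st Sunday, 8–14 the 2nd, 15–21 the 3rd, 22–28 the 4th, 29–31 the 5th.
30 is in the range for the 5th.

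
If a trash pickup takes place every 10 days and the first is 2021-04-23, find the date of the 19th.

2021-10-20

The 19th occurrence is 18 intervals after the first: 18 × 10 = 180 days after 2021-04-23.
April has 30 days — 7 days to the end of April leaves 173.
May has 31 days (142 left).
June has 30 days (112 left).
July has 31 days (81 left).
August has 31 days (50 left).
September has 30 days (20 left).
20 days into October → 2021-10-20.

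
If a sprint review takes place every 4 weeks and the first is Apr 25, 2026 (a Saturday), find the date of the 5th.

Aug 15, 2026

The 5th occurrence is 4 intervals after the first: 4 × 28 = 112 days after Apr 25, 2026.
Apr has 30 days — 5 days to the end of Apr leaves 107.
May has 31 days (76 left).
Jun has 30 days (46 left).
Jul has 31 days (15 left).
15 days into Aug → Aug 15, 2026.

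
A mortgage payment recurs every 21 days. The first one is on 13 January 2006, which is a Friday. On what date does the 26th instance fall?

22 June 2007

The 26th occurrence is 25 intervals after the first: 25 × 21 = 525 days after 13 January 2006.
January has 31 days — 18 days to the end of January leaves 507.
From end of January to end of 2006 is 334 days (173 left).
January has 31 days (142 left).
February has 28 days (114 left).
March has 31 days (83 left).
April has 30 days (53 left).
May has 31 days (22 left).
22 days into June → 22 June 2007.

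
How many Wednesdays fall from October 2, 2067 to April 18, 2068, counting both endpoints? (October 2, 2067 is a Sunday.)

October 2, 2067 is a Sunday; the first Wednesday on or after it is October 5, 2067 (3 days later).
From October 5, 2067 to April 18, 2068: 26 + 30 + 31 + 31 + 29 + 31 + 18 = 196 days (rest of October, November, December, January, February, March, April).
196 ÷ 7 = 28 full weeks with remainder 0, so 28 more Wednesdays after the first → 29.

29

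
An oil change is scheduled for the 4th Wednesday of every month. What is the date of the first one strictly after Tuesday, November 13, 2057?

November 28, 2057

November 2057 starts on a Thursday; its first Wednesday is the 7th, so the 4th Wednesday is the 28th — November 28, 2057.
November 28, 2057 is after November 13, 2057, so that is the next one.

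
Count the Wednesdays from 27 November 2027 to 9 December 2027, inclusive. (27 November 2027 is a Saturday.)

27 November 2027 is a Saturday; the first Wednesday on or after it is 1 December 2027 (4 days later).
From 1 December 2027 to 9 December 2027 is 9 − 1 = 8 days.
8 ÷ 7 = 1 full weeks with remainder 1, so 1 more Wednesdays after the first → 2.

2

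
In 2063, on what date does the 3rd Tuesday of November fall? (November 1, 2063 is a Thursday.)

November 2063 begins on a Thursday, so the first Tuesday is November 6 (5 days later).
The 3rd Tuesday is 2 weeks later: 6 + 14 = 20.

20 November 2063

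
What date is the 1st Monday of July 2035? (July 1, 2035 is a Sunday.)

July 2035 begins on a Sunday, so the first Monday is July 2 (1 day later).

2 July 2035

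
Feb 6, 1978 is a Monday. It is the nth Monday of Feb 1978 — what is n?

Day 6 falls in week ⌈6/7⌉ of the month.
Days 1–7 hold the 1st Monday, 8–14 the 2nd, 15–21 the 3rd, 22–28 the 4th, 29–31 the 5th.
6 is in the range for the 1st.

1st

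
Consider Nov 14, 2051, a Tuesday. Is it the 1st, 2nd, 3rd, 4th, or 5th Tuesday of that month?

2nd

Day 14 falls in week ⌈14/7⌉ of the month.
Days 1–7 hold the 1st Tuesday, 8–14 the 2nd, 15–21 the 3rd, 22–28 the 4th, 29–31 the 5th.
14 is in the range for the 2nd.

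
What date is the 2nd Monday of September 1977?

12 September 1977

September 1977 begins on a Thursday, so the first Monday is September 5 (4 days later).
The 2nd Monday is 1 weeks later: 5 + 7 = 12.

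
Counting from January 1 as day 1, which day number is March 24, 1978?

Days in months before March: 31 + 28 = 59.
Plus 24 days into March → day 83.

83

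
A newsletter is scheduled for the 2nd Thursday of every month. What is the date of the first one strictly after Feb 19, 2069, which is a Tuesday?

Mar 14, 2069

Feb 2069 starts on a Friday; its first Thursday is the 7th, so the 2nd Thursday is the 14th — Feb 14, 2069.
That is not after Feb 19, 2069, so look at Mar 2069.
Mar 2069 starts on a Friday; its first Thursday is the 7th, so the 2nd Thursday is the 14th — Mar 14, 2069.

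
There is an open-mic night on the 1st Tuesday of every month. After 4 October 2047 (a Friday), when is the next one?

5 November 2047

October 2047 starts on a Tuesday, so its 1st Tuesday is 1 October 2047.
That is not after 4 October 2047, so look at November 2047.
November 2047 starts on a Friday, so its 1st Tuesday is 5 November 2047 (4 days in).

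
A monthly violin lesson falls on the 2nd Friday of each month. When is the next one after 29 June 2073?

14 July 2073

June 2073 starts on a Thursday; its first Friday is the 2nd, so the 2nd Friday is the 9th — 9 June 2073.
That is not after 29 June 2073, so look at July 2073.
July 2073 starts on a Saturday; its first Friday is the 7th, so the 2nd Friday is the 14th — 14 July 2073.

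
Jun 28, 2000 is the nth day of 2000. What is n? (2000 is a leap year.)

Days in months before Jun: 31 + 29 + 31 + 30 + 31 = 152.
Plus 28 days into Jun → day 180.

180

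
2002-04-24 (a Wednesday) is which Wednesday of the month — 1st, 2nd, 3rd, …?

4th

Day 24 falls in week ⌈24/7⌉ of the month.
Days 1–7 hold the 1st Wednesday, 8–14 the 2nd, 15–21 the 3rd, 22–28 the 4th, 29–31 the 5th.
24 is in the range for the 4th.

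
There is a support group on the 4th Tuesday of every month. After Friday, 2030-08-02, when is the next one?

August 2030 starts on a Thursday; its first Tuesday is the 6th, so the 4th Tuesday is the 27th — 2030-08-27.
2030-08-27 is after 2030-08-02, so that is the next one.

2030-08-27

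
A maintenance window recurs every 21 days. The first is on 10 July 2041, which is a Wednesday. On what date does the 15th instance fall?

30 April 2042

The 15th occurrence is 14 intervals after the first: 14 × 21 = 294 days after 10 July 2041.
July has 31 days — 21 days to the end of July leaves 273.
August has 31 days (242 left).
September has 30 days (212 left).
October has 31 days (181 left).
November has 30 days (151 left).
December has 31 days (120 left).
January has 31 days (89 left).
February has 28 days (61 left).
March has 31 days (30 left).
30 days into April → 30 April 2042.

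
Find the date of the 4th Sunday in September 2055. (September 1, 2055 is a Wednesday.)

September 2055 begins on a Wednesday, so the first Sunday is September 5 (4 days later).
The 4th Sunday is 3 weeks later: 5 + 21 = 26.

2055-09-26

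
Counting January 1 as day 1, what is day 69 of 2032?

March 9, 2032

January has 31 days (69 − 31 = 38 remain).
February has 29 days (38 − 29 = 9 remain).
9 into March → March 9.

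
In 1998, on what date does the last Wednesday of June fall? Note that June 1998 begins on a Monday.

June 1998 begins on a Monday, so the first Wednesday is June 3 (2 days later).
June 1998 has 30 days. Adding weeks: 3, 10, 17, 24 — the last one ≤ 30 is the 24th.

1998-06-24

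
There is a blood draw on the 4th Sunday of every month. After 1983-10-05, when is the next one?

October 1983 starts on a Saturday; its first Sunday is the 2nd, so the 4th Sunday is the 23rd — 1983-10-23.
1983-10-23 is after 1983-10-05, so that is the next one.

1983-10-23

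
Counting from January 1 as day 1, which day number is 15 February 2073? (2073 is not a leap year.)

Days in months before February: 31 = 31.
Plus 15 days into February → day 46.

46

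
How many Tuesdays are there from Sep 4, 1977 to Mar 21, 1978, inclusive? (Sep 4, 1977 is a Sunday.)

29

Sep 4, 1977 is a Sunday; the first Tuesday on or after it is Sep 6, 1977 (2 days later).
From Sep 6, 1977 to Mar 21, 1978: 24 + 31 + 30 + 31 + 31 + 28 + 21 = 196 days (rest of Sep, Oct, Nov, Dec, Jan, Feb, Mar).
196 ÷ 7 = 28 full weeks with remainder 0, so 28 more Tuesdays after the first → 29.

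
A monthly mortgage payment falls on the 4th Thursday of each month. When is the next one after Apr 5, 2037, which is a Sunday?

Apr 23, 2037

Apr 2037 starts on a Wednesday; its first Thursday is the 2nd, so the 4th Thursday is the 23rd — Apr 23, 2037.
Apr 23, 2037 is after Apr 5, 2037, so that is the next one.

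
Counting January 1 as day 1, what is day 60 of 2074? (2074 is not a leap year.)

Mar 1, 2074

Jan has 31 days (60 − 31 = 29 remain).
Feb has 28 days (29 − 28 = 1 remain).
1 into Mar → Mar 1.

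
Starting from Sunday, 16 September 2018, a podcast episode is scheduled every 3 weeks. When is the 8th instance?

The 8th occurrence is 7 intervals after the first: 7 × 21 = 147 days after 16 September 2018.
September has 30 days — 14 days to the end of September leaves 133.
October has 31 days (102 left).
November has 30 days (72 left).
December has 31 days (41 left).
January has 31 days (10 left).
10 days into February → 10 February 2019.

10 February 2019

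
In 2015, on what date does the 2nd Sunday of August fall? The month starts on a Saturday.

9 August 2015

August 2015 begins on a Saturday, so the first Sunday is August 2 (1 day later).
The 2nd Sunday is 1 weeks later: 2 + 7 = 9.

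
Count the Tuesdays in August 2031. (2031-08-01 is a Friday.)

4

2031-08-01 is a Friday; the first Tuesday on or after it is 2031-08-05 (4 days later).
From 2031-08-05 to 2031-08-31 is 31 − 5 = 26 days.
26 ÷ 7 = 3 full weeks with remainder 5, so 3 more Tuesdays after the first → 4.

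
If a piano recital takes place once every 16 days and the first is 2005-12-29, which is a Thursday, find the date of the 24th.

2007-01-01

The 24th occurrence is 23 intervals after the first: 23 × 16 = 368 days after 2005-12-29.
December has 31 days — 2 days to the end of December leaves 366.
January has 31 days (335 left).
February has 28 days (307 left).
March has 31 days (276 left).
April has 30 days (246 left).
May has 31 days (215 left).
June has 30 days (185 left).
July has 31 days (154 left).
August has 31 days (123 left).
September has 30 days (93 left).
October has 31 days (62 left).
November has 30 days (32 left).
December has 31 days (1 left).
1 day into January → 2007-01-01.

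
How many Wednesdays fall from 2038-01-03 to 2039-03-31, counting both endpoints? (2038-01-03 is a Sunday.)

2038-01-03 is a Sunday; the first Wednesday on or after it is 2038-01-06 (3 days later).
From 2038-01-06 to 2039-03-31: 359 + 90 = 449 days (rest of 2038, to 2039-03-31 in 2039).
449 ÷ 7 = 64 full weeks with remainder 1, so 64 more Wednesdays after the first → 65.

65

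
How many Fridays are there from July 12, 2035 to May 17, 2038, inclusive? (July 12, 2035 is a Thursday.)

149

July 12, 2035 is a Thursday; the first Friday on or after it is July 13, 2035 (1 day later).
From July 13, 2035 to May 17, 2038: 171 + 366 + 365 + 137 = 1039 days (rest of 2035, 2036, 2037, to May 17, 2038 in 2038).
1039 ÷ 7 = 148 full weeks with remainder 3, so 148 more Fridays after the first → 149.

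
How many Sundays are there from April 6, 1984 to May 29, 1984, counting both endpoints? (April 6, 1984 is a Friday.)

8

April 6, 1984 is a Friday; the first Sunday on or after it is April 8, 1984 (2 days later).
From April 8, 1984 to May 29, 1984: 22 + 29 = 51 days (rest of April, May).
51 ÷ 7 = 7 full weeks with remainder 2, so 7 more Sundays after the first → 8.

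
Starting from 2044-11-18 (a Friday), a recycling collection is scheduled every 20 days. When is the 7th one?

The 7th occurrence is 6 intervals after the first: 6 × 20 = 120 days after 2044-11-18.
November has 30 days — 12 days to the end of November leaves 108.
December has 31 days (77 left).
January has 31 days (46 left).
February has 28 days (18 left).
18 days into March → 2045-03-18.

2045-03-18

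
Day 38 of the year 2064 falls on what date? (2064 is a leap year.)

January has 31 days (38 − 31 = 7 remain).
7 into February → February 7.

February 7, 2064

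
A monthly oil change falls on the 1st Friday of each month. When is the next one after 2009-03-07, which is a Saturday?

March 2009 starts on a Sunday, so its 1st Friday is 2009-03-06 (5 days in).
That is not after 2009-03-07, so look at April 2009.
April 2009 starts on a Wednesday, so its 1st Friday is 2009-04-03 (2 days in).

2009-04-03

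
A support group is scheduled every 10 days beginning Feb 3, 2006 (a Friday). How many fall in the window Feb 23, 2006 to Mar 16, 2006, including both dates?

3

Occurrences land 10·i days after Feb 3, 2006 for i = 0, 1, 2, …
Feb 23, 2006 is 20 days after the start; 20 ÷ 10 = 2 remainder 0. First occurrence in the window: #3 on Feb 23, 2006 (2×10 = 20 days in).
Mar 16, 2006 is 41 days after the start; 41 ÷ 10 = 4 remainder 1. Last occurrence in the window: #5 on Mar 15, 2006.
Occurrences #3 through #5: 3 in total.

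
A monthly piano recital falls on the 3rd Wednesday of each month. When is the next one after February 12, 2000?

February 2000 starts on a Tuesday; its first Wednesday is the 2nd, so the 3rd Wednesday is the 16th — February 16, 2000.
February 16, 2000 is after February 12, 2000, so that is the next one.

February 16, 2000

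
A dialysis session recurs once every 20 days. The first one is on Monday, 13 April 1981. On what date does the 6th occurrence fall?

The 6th occurrence is 5 intervals after the first: 5 × 20 = 100 days after 13 April 1981.
April has 30 days — 17 days to the end of April leaves 83.
May has 31 days (52 left).
June has 30 days (22 left).
22 days into July → 22 July 1981.

22 July 1981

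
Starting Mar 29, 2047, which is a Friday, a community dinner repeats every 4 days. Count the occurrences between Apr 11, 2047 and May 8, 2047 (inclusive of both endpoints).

Occurrences land 4·i days after Mar 29, 2047 for i = 0, 1, 2, …
Apr 11, 2047 is 13 days after the start; 13 ÷ 4 = 3 remainder 1; since the remainder is 1, round up to i = 4. First occurrence in the window: #5 on Apr 14, 2047 (4×4 = 16 days in).
May 8, 2047 is 40 days after the start; 40 ÷ 4 = 10 remainder 0. Last occurrence in the window: #11 on May 8, 2047.
Occurrences #5 through #11: 7 in total.

7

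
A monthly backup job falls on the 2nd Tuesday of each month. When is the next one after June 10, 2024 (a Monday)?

June 2024 starts on a Saturday; its first Tuesday is the 4th, so the 2nd Tuesday is the 11th — June 11, 2024.
June 11, 2024 is after June 10, 2024, so that is the next one.

June 11, 2024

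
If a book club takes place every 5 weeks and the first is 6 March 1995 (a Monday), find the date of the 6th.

The 6th occurrence is 5 intervals after the first: 5 × 35 = 175 days after 6 March 1995.
March has 31 days — 25 days to the end of March leaves 150.
April has 30 days (120 left).
May has 31 days (89 left).
June has 30 days (59 left).
July has 31 days (28 left).
28 days into August → 28 August 1995.

28 August 1995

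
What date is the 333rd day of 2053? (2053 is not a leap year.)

Nov 29, 2053

Jan has 31 days (333 − 31 = 302 remain).
Feb has 28 days (302 − 28 = 274 remain).
Mar has 31 days (274 − 31 = 243 remain).
Apr has 30 days (243 − 30 = 213 remain).
May has 31 days (213 − 31 = 182 remain).
Jun has 30 days (182 − 30 = 152 remain).
Jul has 31 days (152 − 31 = 121 remain).
Aug has 31 days (121 − 31 = 90 remain).
Sep has 30 days (90 − 30 = 60 remain).
Oct has 31 days (60 − 31 = 29 remain).
29 into Nov → Nov 29.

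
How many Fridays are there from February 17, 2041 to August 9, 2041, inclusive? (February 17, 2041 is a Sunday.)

25

February 17, 2041 is a Sunday; the first Friday on or after it is February 22, 2041 (5 days later).
From February 22, 2041 to August 9, 2041: 6 + 31 + 30 + 31 + 30 + 31 + 9 = 168 days (rest of February, March, April, May, June, July, August).
168 ÷ 7 = 24 full weeks with remainder 0, so 24 more Fridays after the first → 25.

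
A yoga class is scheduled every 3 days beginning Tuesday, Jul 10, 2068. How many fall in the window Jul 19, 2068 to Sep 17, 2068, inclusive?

Occurrences land 3·i days after Jul 10, 2068 for i = 0, 1, 2, …
Jul 19, 2068 is 9 days after the start; 9 ÷ 3 = 3 remainder 0. First occurrence in the window: #4 on Jul 19, 2068 (3×3 = 9 days in).
Sep 17, 2068 is 69 days after the start; 69 ÷ 3 = 23 remainder 0. Last occurrence in the window: #24 on Sep 17, 2068.
Occurrences #4 through #24: 21 in total.

21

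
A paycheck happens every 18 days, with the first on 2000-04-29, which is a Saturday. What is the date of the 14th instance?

The 14th occurrence is 13 intervals after the first: 13 × 18 = 234 days after 2000-04-29.
April has 30 days — 1 day to the end of April leaves 233.
May has 31 days (202 left).
June has 30 days (172 left).
July has 31 days (141 left).
August has 31 days (110 left).
September has 30 days (80 left).
October has 31 days (49 left).
November has 30 days (19 left).
19 days into December → 2000-12-19.

2000-12-19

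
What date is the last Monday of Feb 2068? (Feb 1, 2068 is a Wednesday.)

Feb 2068 begins on a Wednesday, so the first Monday is Feb 6 (5 days later).
Feb 2068 has 29 days. Adding weeks: 6, 13, 20, 27 — the last one ≤ 29 is the 27th.

Feb 27, 2068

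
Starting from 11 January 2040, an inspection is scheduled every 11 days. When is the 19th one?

The 19th occurrence is 18 intervals after the first: 18 × 11 = 198 days after 11 January 2040.
January has 31 days — 20 days to the end of January leaves 178.
February has 29 days (149 left).
March has 31 days (118 left).
April has 30 days (88 left).
May has 31 days (57 left).
June has 30 days (27 left).
27 days into July → 27 July 2040.

27 July 2040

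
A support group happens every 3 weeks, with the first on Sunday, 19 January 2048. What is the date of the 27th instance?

18 July 2049

The 27th occurrence is 26 intervals after the first: 26 × 21 = 546 days after 19 January 2048.
January has 31 days — 12 days to the end of January leaves 534.
From end of January to end of 2048 is 335 days (199 left).
January has 31 days (168 left).
February has 28 days (140 left).
March has 31 days (109 left).
April has 30 days (79 left).
May has 31 days (48 left).
June has 30 days (18 left).
18 days into July → 18 July 2049.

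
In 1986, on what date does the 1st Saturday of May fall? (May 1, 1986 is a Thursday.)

May 1986 begins on a Thursday, so the first Saturday is May 3 (2 days later).

May 3, 1986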